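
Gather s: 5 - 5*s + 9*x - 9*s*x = s*(-9*x - 5) + 9*x + 5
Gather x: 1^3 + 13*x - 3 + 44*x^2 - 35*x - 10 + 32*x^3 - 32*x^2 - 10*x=32*x^3 + 12*x^2 - 32*x - 12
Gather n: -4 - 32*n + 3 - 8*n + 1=-40*n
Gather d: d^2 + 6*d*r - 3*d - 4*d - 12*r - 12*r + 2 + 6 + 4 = d^2 + d*(6*r - 7) - 24*r + 12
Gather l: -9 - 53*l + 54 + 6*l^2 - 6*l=6*l^2 - 59*l + 45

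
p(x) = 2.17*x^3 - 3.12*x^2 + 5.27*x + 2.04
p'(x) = 6.51*x^2 - 6.24*x + 5.27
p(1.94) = 16.37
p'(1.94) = 17.67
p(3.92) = 105.47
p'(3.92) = 80.84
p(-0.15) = 1.17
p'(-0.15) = 6.35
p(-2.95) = -96.37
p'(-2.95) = 80.33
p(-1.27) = -14.13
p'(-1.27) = 23.69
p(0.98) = 6.25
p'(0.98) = 5.41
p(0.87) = 5.69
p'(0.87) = 4.77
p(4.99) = 220.27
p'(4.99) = 136.23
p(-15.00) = -8102.76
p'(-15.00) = 1563.62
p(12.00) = 3365.76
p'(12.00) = 867.83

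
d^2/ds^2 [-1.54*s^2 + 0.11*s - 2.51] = -3.08000000000000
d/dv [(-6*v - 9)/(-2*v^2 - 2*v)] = 3*(-2*v^2 - 6*v - 3)/(2*v^2*(v^2 + 2*v + 1))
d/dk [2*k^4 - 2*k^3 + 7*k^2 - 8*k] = 8*k^3 - 6*k^2 + 14*k - 8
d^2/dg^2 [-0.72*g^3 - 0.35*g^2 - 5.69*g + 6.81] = -4.32*g - 0.7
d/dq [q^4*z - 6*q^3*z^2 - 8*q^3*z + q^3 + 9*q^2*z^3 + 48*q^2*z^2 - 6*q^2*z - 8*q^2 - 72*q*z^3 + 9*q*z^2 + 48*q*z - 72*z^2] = 4*q^3*z - 18*q^2*z^2 - 24*q^2*z + 3*q^2 + 18*q*z^3 + 96*q*z^2 - 12*q*z - 16*q - 72*z^3 + 9*z^2 + 48*z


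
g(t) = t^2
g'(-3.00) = -6.00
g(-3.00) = 9.00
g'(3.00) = 6.00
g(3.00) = 9.00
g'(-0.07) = -0.14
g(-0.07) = 0.00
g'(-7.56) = -15.12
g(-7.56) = 57.15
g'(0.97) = 1.94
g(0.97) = 0.94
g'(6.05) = 12.10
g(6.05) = 36.60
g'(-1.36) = -2.72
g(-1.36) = 1.85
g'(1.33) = 2.66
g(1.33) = 1.77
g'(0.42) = 0.84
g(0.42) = 0.18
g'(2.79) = 5.58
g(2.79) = 7.78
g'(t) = 2*t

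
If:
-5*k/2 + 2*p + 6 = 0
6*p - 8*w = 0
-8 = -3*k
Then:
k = 8/3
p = 1/3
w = 1/4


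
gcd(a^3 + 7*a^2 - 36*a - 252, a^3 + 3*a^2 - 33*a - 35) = a + 7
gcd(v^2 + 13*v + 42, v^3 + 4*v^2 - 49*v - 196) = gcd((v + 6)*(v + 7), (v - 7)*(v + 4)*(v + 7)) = v + 7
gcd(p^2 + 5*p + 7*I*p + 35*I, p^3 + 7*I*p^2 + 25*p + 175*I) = p + 7*I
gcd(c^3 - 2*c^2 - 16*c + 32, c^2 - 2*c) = c - 2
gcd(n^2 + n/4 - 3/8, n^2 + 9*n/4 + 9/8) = n + 3/4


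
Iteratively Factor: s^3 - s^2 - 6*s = (s - 3)*(s^2 + 2*s) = (s - 3)*(s + 2)*(s)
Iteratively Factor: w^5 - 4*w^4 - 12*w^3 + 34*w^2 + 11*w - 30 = (w + 3)*(w^4 - 7*w^3 + 9*w^2 + 7*w - 10) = (w - 2)*(w + 3)*(w^3 - 5*w^2 - w + 5) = (w - 2)*(w - 1)*(w + 3)*(w^2 - 4*w - 5) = (w - 5)*(w - 2)*(w - 1)*(w + 3)*(w + 1)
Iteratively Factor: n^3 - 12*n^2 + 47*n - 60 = (n - 3)*(n^2 - 9*n + 20) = (n - 5)*(n - 3)*(n - 4)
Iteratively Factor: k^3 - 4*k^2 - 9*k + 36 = (k + 3)*(k^2 - 7*k + 12) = (k - 4)*(k + 3)*(k - 3)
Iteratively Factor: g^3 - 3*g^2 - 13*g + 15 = (g + 3)*(g^2 - 6*g + 5) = (g - 5)*(g + 3)*(g - 1)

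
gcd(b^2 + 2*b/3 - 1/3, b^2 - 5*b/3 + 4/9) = b - 1/3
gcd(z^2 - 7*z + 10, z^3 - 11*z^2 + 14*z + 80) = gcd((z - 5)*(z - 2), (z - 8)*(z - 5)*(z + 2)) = z - 5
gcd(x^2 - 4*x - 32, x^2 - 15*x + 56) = x - 8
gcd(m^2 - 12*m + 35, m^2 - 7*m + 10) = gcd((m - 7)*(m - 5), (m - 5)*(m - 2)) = m - 5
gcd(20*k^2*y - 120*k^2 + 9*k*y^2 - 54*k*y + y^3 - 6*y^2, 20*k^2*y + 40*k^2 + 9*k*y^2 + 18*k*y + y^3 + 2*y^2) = 20*k^2 + 9*k*y + y^2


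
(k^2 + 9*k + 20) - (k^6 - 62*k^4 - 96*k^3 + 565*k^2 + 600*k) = -k^6 + 62*k^4 + 96*k^3 - 564*k^2 - 591*k + 20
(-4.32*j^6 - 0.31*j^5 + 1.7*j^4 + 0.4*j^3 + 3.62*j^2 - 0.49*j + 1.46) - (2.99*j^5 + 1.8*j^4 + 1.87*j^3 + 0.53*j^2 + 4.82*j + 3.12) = -4.32*j^6 - 3.3*j^5 - 0.1*j^4 - 1.47*j^3 + 3.09*j^2 - 5.31*j - 1.66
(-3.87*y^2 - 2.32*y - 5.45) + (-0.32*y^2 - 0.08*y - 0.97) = -4.19*y^2 - 2.4*y - 6.42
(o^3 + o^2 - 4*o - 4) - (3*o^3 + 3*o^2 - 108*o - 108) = -2*o^3 - 2*o^2 + 104*o + 104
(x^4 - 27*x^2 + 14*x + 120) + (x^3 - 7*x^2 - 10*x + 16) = x^4 + x^3 - 34*x^2 + 4*x + 136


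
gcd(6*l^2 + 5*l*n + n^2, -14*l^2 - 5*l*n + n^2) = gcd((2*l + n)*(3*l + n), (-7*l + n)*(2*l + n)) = 2*l + n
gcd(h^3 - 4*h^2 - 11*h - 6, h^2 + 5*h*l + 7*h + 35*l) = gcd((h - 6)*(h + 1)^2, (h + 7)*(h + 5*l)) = 1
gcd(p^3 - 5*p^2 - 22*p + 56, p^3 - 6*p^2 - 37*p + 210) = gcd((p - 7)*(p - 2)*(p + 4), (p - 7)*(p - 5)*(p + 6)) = p - 7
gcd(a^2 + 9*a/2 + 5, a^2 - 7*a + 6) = 1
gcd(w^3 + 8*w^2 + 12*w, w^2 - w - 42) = w + 6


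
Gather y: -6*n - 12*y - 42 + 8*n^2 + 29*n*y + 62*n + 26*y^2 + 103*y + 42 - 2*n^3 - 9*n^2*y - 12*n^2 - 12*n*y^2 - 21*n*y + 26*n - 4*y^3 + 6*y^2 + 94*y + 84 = -2*n^3 - 4*n^2 + 82*n - 4*y^3 + y^2*(32 - 12*n) + y*(-9*n^2 + 8*n + 185) + 84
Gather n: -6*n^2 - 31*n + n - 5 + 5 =-6*n^2 - 30*n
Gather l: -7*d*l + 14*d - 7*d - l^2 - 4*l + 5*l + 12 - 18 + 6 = 7*d - l^2 + l*(1 - 7*d)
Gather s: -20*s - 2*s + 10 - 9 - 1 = -22*s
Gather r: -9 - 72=-81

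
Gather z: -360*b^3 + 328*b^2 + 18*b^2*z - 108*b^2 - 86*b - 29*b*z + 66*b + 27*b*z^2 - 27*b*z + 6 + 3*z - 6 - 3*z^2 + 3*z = -360*b^3 + 220*b^2 - 20*b + z^2*(27*b - 3) + z*(18*b^2 - 56*b + 6)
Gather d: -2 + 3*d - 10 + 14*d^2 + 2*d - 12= 14*d^2 + 5*d - 24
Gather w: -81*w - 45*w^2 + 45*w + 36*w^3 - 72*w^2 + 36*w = 36*w^3 - 117*w^2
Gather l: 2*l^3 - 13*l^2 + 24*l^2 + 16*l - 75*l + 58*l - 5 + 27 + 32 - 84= 2*l^3 + 11*l^2 - l - 30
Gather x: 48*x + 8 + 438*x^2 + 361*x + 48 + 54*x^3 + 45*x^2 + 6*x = 54*x^3 + 483*x^2 + 415*x + 56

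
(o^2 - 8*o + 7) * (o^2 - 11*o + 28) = o^4 - 19*o^3 + 123*o^2 - 301*o + 196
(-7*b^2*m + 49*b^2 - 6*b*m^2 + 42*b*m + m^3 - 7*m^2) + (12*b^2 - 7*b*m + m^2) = -7*b^2*m + 61*b^2 - 6*b*m^2 + 35*b*m + m^3 - 6*m^2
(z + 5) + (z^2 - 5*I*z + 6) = z^2 + z - 5*I*z + 11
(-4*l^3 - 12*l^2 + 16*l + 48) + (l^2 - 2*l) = -4*l^3 - 11*l^2 + 14*l + 48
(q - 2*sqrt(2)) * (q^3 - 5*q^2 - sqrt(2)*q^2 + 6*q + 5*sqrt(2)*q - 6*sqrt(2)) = q^4 - 5*q^3 - 3*sqrt(2)*q^3 + 10*q^2 + 15*sqrt(2)*q^2 - 18*sqrt(2)*q - 20*q + 24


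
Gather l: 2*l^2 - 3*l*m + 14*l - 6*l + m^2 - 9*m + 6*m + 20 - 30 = 2*l^2 + l*(8 - 3*m) + m^2 - 3*m - 10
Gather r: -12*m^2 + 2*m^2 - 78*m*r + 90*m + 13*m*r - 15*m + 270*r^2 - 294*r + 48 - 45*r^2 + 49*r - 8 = -10*m^2 + 75*m + 225*r^2 + r*(-65*m - 245) + 40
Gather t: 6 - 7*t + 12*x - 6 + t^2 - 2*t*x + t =t^2 + t*(-2*x - 6) + 12*x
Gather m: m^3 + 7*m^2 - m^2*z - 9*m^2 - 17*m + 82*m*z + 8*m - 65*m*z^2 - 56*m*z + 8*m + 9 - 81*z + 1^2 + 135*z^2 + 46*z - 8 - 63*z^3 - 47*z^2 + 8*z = m^3 + m^2*(-z - 2) + m*(-65*z^2 + 26*z - 1) - 63*z^3 + 88*z^2 - 27*z + 2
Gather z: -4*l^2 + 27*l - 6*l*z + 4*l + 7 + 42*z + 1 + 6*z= -4*l^2 + 31*l + z*(48 - 6*l) + 8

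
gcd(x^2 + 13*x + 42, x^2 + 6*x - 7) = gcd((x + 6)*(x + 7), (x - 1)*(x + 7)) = x + 7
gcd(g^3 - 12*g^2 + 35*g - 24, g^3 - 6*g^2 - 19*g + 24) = g^2 - 9*g + 8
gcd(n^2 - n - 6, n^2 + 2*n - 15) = n - 3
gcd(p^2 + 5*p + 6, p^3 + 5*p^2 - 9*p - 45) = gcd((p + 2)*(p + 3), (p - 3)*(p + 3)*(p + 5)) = p + 3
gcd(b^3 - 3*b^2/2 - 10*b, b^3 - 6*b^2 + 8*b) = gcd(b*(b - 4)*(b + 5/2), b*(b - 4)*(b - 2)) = b^2 - 4*b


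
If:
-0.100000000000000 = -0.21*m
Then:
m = 0.48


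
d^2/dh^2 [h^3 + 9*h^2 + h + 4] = 6*h + 18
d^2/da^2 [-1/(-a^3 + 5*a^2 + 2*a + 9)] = 2*((5 - 3*a)*(-a^3 + 5*a^2 + 2*a + 9) - (-3*a^2 + 10*a + 2)^2)/(-a^3 + 5*a^2 + 2*a + 9)^3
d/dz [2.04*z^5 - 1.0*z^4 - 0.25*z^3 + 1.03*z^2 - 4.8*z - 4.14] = 10.2*z^4 - 4.0*z^3 - 0.75*z^2 + 2.06*z - 4.8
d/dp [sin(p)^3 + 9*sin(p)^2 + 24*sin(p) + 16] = 3*(sin(p)^2 + 6*sin(p) + 8)*cos(p)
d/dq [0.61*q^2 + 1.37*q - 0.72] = 1.22*q + 1.37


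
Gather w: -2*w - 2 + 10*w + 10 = 8*w + 8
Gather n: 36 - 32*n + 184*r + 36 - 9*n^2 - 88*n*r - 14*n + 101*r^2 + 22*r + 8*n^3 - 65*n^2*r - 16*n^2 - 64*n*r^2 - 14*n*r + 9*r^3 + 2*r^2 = 8*n^3 + n^2*(-65*r - 25) + n*(-64*r^2 - 102*r - 46) + 9*r^3 + 103*r^2 + 206*r + 72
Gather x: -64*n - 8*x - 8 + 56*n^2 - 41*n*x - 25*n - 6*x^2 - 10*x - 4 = 56*n^2 - 89*n - 6*x^2 + x*(-41*n - 18) - 12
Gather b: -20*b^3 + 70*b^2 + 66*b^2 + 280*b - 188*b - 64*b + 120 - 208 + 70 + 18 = -20*b^3 + 136*b^2 + 28*b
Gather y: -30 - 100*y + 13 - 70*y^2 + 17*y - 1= -70*y^2 - 83*y - 18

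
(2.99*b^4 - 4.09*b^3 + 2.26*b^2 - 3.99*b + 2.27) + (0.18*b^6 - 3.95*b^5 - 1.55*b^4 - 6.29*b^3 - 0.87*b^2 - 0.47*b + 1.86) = 0.18*b^6 - 3.95*b^5 + 1.44*b^4 - 10.38*b^3 + 1.39*b^2 - 4.46*b + 4.13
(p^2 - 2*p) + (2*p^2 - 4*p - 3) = 3*p^2 - 6*p - 3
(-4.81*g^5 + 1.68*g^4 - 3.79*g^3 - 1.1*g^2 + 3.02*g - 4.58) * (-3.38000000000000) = 16.2578*g^5 - 5.6784*g^4 + 12.8102*g^3 + 3.718*g^2 - 10.2076*g + 15.4804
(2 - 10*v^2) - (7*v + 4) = -10*v^2 - 7*v - 2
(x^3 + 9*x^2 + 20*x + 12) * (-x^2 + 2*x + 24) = -x^5 - 7*x^4 + 22*x^3 + 244*x^2 + 504*x + 288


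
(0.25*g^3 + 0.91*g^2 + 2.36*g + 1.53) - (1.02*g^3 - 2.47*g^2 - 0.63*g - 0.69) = -0.77*g^3 + 3.38*g^2 + 2.99*g + 2.22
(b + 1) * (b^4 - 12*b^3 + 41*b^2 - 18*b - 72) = b^5 - 11*b^4 + 29*b^3 + 23*b^2 - 90*b - 72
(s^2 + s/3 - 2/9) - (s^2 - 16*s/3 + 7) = 17*s/3 - 65/9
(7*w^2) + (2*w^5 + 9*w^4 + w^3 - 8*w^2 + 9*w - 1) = 2*w^5 + 9*w^4 + w^3 - w^2 + 9*w - 1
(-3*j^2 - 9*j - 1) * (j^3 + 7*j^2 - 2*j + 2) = -3*j^5 - 30*j^4 - 58*j^3 + 5*j^2 - 16*j - 2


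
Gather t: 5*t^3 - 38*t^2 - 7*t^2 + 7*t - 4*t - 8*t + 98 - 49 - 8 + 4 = 5*t^3 - 45*t^2 - 5*t + 45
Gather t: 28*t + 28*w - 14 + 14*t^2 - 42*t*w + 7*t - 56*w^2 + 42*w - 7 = 14*t^2 + t*(35 - 42*w) - 56*w^2 + 70*w - 21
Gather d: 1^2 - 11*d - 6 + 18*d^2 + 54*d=18*d^2 + 43*d - 5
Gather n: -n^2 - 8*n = -n^2 - 8*n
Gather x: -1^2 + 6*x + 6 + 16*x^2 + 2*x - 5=16*x^2 + 8*x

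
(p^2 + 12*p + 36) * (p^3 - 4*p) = p^5 + 12*p^4 + 32*p^3 - 48*p^2 - 144*p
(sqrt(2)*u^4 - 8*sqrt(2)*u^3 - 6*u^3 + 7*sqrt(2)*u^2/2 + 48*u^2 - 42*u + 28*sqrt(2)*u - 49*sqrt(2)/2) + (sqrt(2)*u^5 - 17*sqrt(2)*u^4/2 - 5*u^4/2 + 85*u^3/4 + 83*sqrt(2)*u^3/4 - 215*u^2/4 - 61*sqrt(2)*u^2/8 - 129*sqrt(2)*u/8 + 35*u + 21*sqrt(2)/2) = sqrt(2)*u^5 - 15*sqrt(2)*u^4/2 - 5*u^4/2 + 61*u^3/4 + 51*sqrt(2)*u^3/4 - 33*sqrt(2)*u^2/8 - 23*u^2/4 - 7*u + 95*sqrt(2)*u/8 - 14*sqrt(2)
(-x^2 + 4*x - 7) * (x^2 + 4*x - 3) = -x^4 + 12*x^2 - 40*x + 21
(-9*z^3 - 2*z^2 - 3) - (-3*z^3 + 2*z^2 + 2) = -6*z^3 - 4*z^2 - 5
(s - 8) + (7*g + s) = 7*g + 2*s - 8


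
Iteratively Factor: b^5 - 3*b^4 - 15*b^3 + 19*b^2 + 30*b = (b - 5)*(b^4 + 2*b^3 - 5*b^2 - 6*b) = (b - 5)*(b - 2)*(b^3 + 4*b^2 + 3*b) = (b - 5)*(b - 2)*(b + 3)*(b^2 + b) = (b - 5)*(b - 2)*(b + 1)*(b + 3)*(b)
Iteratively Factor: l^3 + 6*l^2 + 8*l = (l)*(l^2 + 6*l + 8) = l*(l + 4)*(l + 2)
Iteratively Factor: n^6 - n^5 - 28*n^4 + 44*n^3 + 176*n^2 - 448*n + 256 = (n + 4)*(n^5 - 5*n^4 - 8*n^3 + 76*n^2 - 128*n + 64) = (n - 2)*(n + 4)*(n^4 - 3*n^3 - 14*n^2 + 48*n - 32) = (n - 2)*(n - 1)*(n + 4)*(n^3 - 2*n^2 - 16*n + 32) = (n - 2)^2*(n - 1)*(n + 4)*(n^2 - 16) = (n - 2)^2*(n - 1)*(n + 4)^2*(n - 4)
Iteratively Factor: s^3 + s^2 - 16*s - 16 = (s + 1)*(s^2 - 16) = (s + 1)*(s + 4)*(s - 4)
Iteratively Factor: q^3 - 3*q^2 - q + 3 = (q + 1)*(q^2 - 4*q + 3) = (q - 3)*(q + 1)*(q - 1)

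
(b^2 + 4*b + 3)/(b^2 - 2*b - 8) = (b^2 + 4*b + 3)/(b^2 - 2*b - 8)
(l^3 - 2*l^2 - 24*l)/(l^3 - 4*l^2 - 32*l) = (l - 6)/(l - 8)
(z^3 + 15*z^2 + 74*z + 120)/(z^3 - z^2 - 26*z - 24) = (z^2 + 11*z + 30)/(z^2 - 5*z - 6)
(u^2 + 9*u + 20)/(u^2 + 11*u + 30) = (u + 4)/(u + 6)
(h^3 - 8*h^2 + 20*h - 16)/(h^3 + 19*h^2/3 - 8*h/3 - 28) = 3*(h^2 - 6*h + 8)/(3*h^2 + 25*h + 42)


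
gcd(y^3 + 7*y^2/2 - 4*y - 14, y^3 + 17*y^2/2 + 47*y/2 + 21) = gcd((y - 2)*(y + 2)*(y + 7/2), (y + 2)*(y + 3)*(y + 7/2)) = y^2 + 11*y/2 + 7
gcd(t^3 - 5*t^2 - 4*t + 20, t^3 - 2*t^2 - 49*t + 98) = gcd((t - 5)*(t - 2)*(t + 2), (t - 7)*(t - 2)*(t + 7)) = t - 2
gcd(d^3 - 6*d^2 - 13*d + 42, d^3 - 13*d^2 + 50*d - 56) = d^2 - 9*d + 14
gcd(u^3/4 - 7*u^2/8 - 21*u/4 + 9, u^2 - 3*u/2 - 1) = 1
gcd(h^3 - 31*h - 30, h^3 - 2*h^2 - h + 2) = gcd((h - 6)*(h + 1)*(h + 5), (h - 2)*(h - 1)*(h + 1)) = h + 1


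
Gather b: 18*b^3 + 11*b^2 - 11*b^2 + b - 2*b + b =18*b^3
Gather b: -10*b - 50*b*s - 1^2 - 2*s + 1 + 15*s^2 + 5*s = b*(-50*s - 10) + 15*s^2 + 3*s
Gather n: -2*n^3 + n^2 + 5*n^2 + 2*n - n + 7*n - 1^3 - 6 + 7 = -2*n^3 + 6*n^2 + 8*n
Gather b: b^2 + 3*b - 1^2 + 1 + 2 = b^2 + 3*b + 2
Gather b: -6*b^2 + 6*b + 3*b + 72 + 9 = -6*b^2 + 9*b + 81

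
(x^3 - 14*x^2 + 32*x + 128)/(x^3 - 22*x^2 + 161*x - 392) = (x^2 - 6*x - 16)/(x^2 - 14*x + 49)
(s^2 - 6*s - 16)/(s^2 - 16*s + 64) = (s + 2)/(s - 8)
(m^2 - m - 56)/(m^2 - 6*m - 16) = (m + 7)/(m + 2)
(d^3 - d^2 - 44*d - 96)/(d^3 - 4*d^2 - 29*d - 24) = (d + 4)/(d + 1)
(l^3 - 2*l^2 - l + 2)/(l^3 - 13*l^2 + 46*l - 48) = (l^2 - 1)/(l^2 - 11*l + 24)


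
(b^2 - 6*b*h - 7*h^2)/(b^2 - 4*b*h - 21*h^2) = (b + h)/(b + 3*h)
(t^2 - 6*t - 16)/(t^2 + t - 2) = (t - 8)/(t - 1)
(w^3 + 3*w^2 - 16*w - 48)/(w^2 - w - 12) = w + 4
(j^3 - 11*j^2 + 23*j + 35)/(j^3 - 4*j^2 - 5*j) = (j - 7)/j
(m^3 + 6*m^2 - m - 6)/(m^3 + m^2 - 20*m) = (m^3 + 6*m^2 - m - 6)/(m*(m^2 + m - 20))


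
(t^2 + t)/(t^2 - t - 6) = t*(t + 1)/(t^2 - t - 6)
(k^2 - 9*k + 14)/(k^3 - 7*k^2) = (k - 2)/k^2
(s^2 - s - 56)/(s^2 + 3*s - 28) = (s - 8)/(s - 4)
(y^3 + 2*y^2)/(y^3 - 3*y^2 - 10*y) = y/(y - 5)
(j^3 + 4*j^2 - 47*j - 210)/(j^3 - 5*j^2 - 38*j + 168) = (j + 5)/(j - 4)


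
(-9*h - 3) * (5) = -45*h - 15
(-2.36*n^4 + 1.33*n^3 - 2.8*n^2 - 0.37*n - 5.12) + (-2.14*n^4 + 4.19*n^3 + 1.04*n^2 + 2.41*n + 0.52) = -4.5*n^4 + 5.52*n^3 - 1.76*n^2 + 2.04*n - 4.6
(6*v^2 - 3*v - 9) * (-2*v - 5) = -12*v^3 - 24*v^2 + 33*v + 45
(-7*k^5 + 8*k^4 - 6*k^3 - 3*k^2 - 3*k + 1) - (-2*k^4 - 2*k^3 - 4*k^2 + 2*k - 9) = -7*k^5 + 10*k^4 - 4*k^3 + k^2 - 5*k + 10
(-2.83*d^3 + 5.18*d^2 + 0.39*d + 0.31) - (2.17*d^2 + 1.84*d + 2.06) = -2.83*d^3 + 3.01*d^2 - 1.45*d - 1.75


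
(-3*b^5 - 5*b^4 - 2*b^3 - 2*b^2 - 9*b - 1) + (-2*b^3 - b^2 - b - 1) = -3*b^5 - 5*b^4 - 4*b^3 - 3*b^2 - 10*b - 2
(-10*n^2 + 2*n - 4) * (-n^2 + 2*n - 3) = 10*n^4 - 22*n^3 + 38*n^2 - 14*n + 12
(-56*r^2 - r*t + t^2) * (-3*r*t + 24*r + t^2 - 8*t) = 168*r^3*t - 1344*r^3 - 53*r^2*t^2 + 424*r^2*t - 4*r*t^3 + 32*r*t^2 + t^4 - 8*t^3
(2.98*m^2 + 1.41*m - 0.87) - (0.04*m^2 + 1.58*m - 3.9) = 2.94*m^2 - 0.17*m + 3.03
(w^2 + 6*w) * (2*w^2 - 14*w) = 2*w^4 - 2*w^3 - 84*w^2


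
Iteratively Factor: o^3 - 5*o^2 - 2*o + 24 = (o - 4)*(o^2 - o - 6) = (o - 4)*(o - 3)*(o + 2)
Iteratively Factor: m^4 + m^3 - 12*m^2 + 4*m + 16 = (m + 4)*(m^3 - 3*m^2 + 4) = (m + 1)*(m + 4)*(m^2 - 4*m + 4) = (m - 2)*(m + 1)*(m + 4)*(m - 2)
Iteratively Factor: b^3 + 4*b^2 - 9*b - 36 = (b - 3)*(b^2 + 7*b + 12) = (b - 3)*(b + 3)*(b + 4)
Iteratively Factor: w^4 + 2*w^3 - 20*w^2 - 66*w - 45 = (w - 5)*(w^3 + 7*w^2 + 15*w + 9) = (w - 5)*(w + 3)*(w^2 + 4*w + 3) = (w - 5)*(w + 1)*(w + 3)*(w + 3)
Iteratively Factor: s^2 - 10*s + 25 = (s - 5)*(s - 5)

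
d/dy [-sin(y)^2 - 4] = -sin(2*y)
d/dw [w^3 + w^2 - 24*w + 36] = 3*w^2 + 2*w - 24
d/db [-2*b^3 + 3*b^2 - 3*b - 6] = -6*b^2 + 6*b - 3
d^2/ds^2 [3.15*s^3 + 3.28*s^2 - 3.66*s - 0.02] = 18.9*s + 6.56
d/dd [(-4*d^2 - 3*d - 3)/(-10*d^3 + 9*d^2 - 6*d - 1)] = (-40*d^4 - 60*d^3 - 39*d^2 + 62*d - 15)/(100*d^6 - 180*d^5 + 201*d^4 - 88*d^3 + 18*d^2 + 12*d + 1)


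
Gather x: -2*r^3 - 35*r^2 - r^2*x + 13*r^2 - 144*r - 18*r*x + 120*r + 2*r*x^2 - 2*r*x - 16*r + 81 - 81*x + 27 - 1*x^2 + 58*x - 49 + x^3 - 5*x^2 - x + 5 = -2*r^3 - 22*r^2 - 40*r + x^3 + x^2*(2*r - 6) + x*(-r^2 - 20*r - 24) + 64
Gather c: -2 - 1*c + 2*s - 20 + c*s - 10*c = c*(s - 11) + 2*s - 22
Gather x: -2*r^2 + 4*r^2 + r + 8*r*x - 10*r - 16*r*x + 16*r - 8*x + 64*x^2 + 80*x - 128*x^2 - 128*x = 2*r^2 + 7*r - 64*x^2 + x*(-8*r - 56)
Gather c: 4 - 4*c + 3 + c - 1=6 - 3*c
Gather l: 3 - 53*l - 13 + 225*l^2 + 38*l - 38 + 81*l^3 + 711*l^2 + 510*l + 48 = 81*l^3 + 936*l^2 + 495*l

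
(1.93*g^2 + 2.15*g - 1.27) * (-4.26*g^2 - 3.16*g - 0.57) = -8.2218*g^4 - 15.2578*g^3 - 2.4839*g^2 + 2.7877*g + 0.7239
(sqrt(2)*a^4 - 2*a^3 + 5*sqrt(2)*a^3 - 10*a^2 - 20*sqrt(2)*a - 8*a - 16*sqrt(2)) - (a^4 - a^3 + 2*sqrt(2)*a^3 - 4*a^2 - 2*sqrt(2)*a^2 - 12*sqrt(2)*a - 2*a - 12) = -a^4 + sqrt(2)*a^4 - a^3 + 3*sqrt(2)*a^3 - 6*a^2 + 2*sqrt(2)*a^2 - 8*sqrt(2)*a - 6*a - 16*sqrt(2) + 12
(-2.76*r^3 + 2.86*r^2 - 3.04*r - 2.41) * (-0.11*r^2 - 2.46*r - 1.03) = 0.3036*r^5 + 6.475*r^4 - 3.8584*r^3 + 4.7977*r^2 + 9.0598*r + 2.4823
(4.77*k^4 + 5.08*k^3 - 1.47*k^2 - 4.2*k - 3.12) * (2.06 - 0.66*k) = -3.1482*k^5 + 6.4734*k^4 + 11.435*k^3 - 0.2562*k^2 - 6.5928*k - 6.4272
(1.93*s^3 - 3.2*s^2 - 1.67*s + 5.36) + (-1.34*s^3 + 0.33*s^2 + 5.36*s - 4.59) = 0.59*s^3 - 2.87*s^2 + 3.69*s + 0.77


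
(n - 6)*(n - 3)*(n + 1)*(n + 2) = n^4 - 6*n^3 - 7*n^2 + 36*n + 36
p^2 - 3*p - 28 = (p - 7)*(p + 4)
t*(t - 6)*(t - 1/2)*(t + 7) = t^4 + t^3/2 - 85*t^2/2 + 21*t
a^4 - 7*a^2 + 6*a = a*(a - 2)*(a - 1)*(a + 3)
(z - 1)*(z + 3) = z^2 + 2*z - 3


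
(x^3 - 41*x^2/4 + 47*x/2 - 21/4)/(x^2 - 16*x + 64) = (4*x^3 - 41*x^2 + 94*x - 21)/(4*(x^2 - 16*x + 64))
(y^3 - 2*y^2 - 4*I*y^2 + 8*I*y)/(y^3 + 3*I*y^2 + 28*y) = (y - 2)/(y + 7*I)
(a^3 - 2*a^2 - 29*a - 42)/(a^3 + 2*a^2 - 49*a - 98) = (a + 3)/(a + 7)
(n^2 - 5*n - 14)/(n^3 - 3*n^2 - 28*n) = (n + 2)/(n*(n + 4))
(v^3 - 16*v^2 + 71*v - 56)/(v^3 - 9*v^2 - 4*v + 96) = (v^2 - 8*v + 7)/(v^2 - v - 12)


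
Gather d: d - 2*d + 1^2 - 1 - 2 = -d - 2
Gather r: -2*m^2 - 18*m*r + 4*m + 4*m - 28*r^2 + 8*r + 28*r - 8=-2*m^2 + 8*m - 28*r^2 + r*(36 - 18*m) - 8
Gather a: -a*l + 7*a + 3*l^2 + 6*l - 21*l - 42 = a*(7 - l) + 3*l^2 - 15*l - 42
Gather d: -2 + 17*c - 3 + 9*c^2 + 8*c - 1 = 9*c^2 + 25*c - 6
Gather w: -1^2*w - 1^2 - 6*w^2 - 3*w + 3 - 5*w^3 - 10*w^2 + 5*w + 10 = -5*w^3 - 16*w^2 + w + 12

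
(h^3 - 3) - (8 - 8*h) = h^3 + 8*h - 11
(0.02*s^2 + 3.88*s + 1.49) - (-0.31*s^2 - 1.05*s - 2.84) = 0.33*s^2 + 4.93*s + 4.33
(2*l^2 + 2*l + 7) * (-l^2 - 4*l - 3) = -2*l^4 - 10*l^3 - 21*l^2 - 34*l - 21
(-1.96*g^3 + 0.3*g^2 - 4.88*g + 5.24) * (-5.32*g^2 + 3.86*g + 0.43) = 10.4272*g^5 - 9.1616*g^4 + 26.2768*g^3 - 46.5846*g^2 + 18.128*g + 2.2532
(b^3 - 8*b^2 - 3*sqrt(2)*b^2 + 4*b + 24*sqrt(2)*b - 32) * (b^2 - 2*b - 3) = b^5 - 10*b^4 - 3*sqrt(2)*b^4 + 17*b^3 + 30*sqrt(2)*b^3 - 39*sqrt(2)*b^2 - 16*b^2 - 72*sqrt(2)*b + 52*b + 96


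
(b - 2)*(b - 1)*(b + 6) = b^3 + 3*b^2 - 16*b + 12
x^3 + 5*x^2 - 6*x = x*(x - 1)*(x + 6)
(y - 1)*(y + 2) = y^2 + y - 2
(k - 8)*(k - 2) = k^2 - 10*k + 16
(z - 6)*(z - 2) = z^2 - 8*z + 12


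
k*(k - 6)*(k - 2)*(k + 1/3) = k^4 - 23*k^3/3 + 28*k^2/3 + 4*k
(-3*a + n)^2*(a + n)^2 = 9*a^4 + 12*a^3*n - 2*a^2*n^2 - 4*a*n^3 + n^4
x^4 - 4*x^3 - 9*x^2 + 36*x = x*(x - 4)*(x - 3)*(x + 3)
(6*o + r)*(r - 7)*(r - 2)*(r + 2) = 6*o*r^3 - 42*o*r^2 - 24*o*r + 168*o + r^4 - 7*r^3 - 4*r^2 + 28*r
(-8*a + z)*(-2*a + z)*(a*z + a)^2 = 16*a^4*z^2 + 32*a^4*z + 16*a^4 - 10*a^3*z^3 - 20*a^3*z^2 - 10*a^3*z + a^2*z^4 + 2*a^2*z^3 + a^2*z^2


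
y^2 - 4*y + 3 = (y - 3)*(y - 1)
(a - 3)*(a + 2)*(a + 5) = a^3 + 4*a^2 - 11*a - 30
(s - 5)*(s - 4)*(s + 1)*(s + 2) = s^4 - 6*s^3 - 5*s^2 + 42*s + 40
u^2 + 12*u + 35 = (u + 5)*(u + 7)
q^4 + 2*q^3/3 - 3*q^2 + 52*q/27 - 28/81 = (q - 2/3)^2*(q - 1/3)*(q + 7/3)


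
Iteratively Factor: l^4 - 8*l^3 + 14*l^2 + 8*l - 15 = (l - 5)*(l^3 - 3*l^2 - l + 3) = (l - 5)*(l - 3)*(l^2 - 1) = (l - 5)*(l - 3)*(l - 1)*(l + 1)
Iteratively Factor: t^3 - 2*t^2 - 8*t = (t)*(t^2 - 2*t - 8) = t*(t + 2)*(t - 4)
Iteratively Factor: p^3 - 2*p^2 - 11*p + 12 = (p + 3)*(p^2 - 5*p + 4) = (p - 4)*(p + 3)*(p - 1)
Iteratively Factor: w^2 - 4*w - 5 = (w + 1)*(w - 5)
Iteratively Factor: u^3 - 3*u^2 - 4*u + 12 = (u - 2)*(u^2 - u - 6) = (u - 2)*(u + 2)*(u - 3)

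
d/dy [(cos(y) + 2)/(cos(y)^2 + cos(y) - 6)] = (cos(y)^2 + 4*cos(y) + 8)*sin(y)/(cos(y)^2 + cos(y) - 6)^2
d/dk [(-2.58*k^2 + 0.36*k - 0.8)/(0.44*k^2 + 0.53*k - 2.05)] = (-1.5258*k^2 + 11.282*k - 0.314)/(0.1936*k^4 + 0.4664*k^3 - 1.5231*k^2 - 2.173*k + 4.2025)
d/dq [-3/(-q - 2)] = -3/(q + 2)^2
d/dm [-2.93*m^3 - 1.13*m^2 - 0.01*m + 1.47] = -8.79*m^2 - 2.26*m - 0.01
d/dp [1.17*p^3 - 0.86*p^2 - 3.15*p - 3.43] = 3.51*p^2 - 1.72*p - 3.15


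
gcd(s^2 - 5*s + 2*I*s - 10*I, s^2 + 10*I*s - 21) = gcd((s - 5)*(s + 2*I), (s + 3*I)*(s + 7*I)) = 1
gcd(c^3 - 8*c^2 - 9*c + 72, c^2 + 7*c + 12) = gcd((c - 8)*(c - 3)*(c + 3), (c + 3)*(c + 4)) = c + 3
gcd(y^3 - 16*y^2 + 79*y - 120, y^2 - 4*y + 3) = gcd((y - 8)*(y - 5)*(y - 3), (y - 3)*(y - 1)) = y - 3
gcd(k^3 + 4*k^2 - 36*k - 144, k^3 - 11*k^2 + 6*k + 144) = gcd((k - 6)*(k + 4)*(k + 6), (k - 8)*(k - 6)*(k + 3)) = k - 6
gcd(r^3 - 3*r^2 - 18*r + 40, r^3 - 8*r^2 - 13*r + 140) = r^2 - r - 20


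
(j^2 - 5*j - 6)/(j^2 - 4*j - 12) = (j + 1)/(j + 2)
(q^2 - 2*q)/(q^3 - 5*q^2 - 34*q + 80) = q/(q^2 - 3*q - 40)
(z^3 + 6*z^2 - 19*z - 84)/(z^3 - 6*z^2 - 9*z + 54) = (z^2 + 3*z - 28)/(z^2 - 9*z + 18)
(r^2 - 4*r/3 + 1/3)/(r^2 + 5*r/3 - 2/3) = (r - 1)/(r + 2)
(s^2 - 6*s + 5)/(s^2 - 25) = (s - 1)/(s + 5)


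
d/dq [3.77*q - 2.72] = 3.77000000000000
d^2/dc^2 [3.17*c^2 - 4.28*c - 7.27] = 6.34000000000000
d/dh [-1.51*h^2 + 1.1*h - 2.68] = 1.1 - 3.02*h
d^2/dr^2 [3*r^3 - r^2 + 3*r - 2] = 18*r - 2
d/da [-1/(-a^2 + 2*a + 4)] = 2*(1 - a)/(-a^2 + 2*a + 4)^2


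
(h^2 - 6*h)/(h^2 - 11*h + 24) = h*(h - 6)/(h^2 - 11*h + 24)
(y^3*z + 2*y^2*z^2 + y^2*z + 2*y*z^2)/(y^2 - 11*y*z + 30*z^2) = y*z*(y^2 + 2*y*z + y + 2*z)/(y^2 - 11*y*z + 30*z^2)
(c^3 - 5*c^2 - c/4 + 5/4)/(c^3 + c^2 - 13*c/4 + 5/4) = (2*c^2 - 9*c - 5)/(2*c^2 + 3*c - 5)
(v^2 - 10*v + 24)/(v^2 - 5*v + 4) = (v - 6)/(v - 1)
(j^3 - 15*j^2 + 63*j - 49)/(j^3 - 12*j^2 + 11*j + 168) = (j^2 - 8*j + 7)/(j^2 - 5*j - 24)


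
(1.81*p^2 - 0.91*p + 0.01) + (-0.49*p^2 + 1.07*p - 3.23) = 1.32*p^2 + 0.16*p - 3.22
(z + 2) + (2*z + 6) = 3*z + 8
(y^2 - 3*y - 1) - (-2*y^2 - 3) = 3*y^2 - 3*y + 2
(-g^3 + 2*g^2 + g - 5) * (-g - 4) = g^4 + 2*g^3 - 9*g^2 + g + 20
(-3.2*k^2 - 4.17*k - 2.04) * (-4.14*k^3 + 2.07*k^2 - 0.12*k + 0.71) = 13.248*k^5 + 10.6398*k^4 + 0.197699999999999*k^3 - 5.9944*k^2 - 2.7159*k - 1.4484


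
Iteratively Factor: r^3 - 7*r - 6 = (r + 1)*(r^2 - r - 6) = (r - 3)*(r + 1)*(r + 2)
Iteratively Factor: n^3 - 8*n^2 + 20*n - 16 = (n - 2)*(n^2 - 6*n + 8) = (n - 2)^2*(n - 4)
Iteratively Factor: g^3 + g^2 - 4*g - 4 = (g + 1)*(g^2 - 4) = (g + 1)*(g + 2)*(g - 2)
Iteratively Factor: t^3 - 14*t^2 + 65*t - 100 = (t - 4)*(t^2 - 10*t + 25) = (t - 5)*(t - 4)*(t - 5)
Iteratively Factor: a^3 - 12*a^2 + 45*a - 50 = (a - 5)*(a^2 - 7*a + 10) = (a - 5)*(a - 2)*(a - 5)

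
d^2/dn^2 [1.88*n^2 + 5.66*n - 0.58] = 3.76000000000000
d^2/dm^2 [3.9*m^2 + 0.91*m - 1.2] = 7.80000000000000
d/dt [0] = 0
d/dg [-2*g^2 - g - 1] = -4*g - 1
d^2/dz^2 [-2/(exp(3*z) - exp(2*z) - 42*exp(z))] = 2*(2*(-3*exp(2*z) + 2*exp(z) + 42)^2 + (-exp(2*z) + exp(z) + 42)*(9*exp(2*z) - 4*exp(z) - 42))*exp(-z)/(-exp(2*z) + exp(z) + 42)^3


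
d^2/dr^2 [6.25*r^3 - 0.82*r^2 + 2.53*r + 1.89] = 37.5*r - 1.64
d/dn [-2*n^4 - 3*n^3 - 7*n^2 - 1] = n*(-8*n^2 - 9*n - 14)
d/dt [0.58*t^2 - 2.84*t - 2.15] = 1.16*t - 2.84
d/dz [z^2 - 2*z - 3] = 2*z - 2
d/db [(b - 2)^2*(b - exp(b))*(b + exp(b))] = 4*b^3 - 2*b^2*exp(2*b) - 12*b^2 + 6*b*exp(2*b) + 8*b - 4*exp(2*b)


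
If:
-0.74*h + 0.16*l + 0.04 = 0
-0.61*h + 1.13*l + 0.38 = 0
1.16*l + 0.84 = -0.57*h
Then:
No Solution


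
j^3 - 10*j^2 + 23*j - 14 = (j - 7)*(j - 2)*(j - 1)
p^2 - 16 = (p - 4)*(p + 4)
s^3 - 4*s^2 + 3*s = s*(s - 3)*(s - 1)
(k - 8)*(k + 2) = k^2 - 6*k - 16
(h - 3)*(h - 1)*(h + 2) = h^3 - 2*h^2 - 5*h + 6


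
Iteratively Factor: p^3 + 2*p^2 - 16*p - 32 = (p + 2)*(p^2 - 16) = (p + 2)*(p + 4)*(p - 4)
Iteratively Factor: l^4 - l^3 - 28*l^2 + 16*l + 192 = (l - 4)*(l^3 + 3*l^2 - 16*l - 48) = (l - 4)*(l + 4)*(l^2 - l - 12) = (l - 4)*(l + 3)*(l + 4)*(l - 4)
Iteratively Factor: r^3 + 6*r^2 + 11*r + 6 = (r + 1)*(r^2 + 5*r + 6) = (r + 1)*(r + 3)*(r + 2)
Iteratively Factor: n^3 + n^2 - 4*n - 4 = (n + 1)*(n^2 - 4) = (n + 1)*(n + 2)*(n - 2)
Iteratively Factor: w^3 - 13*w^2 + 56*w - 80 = (w - 4)*(w^2 - 9*w + 20) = (w - 5)*(w - 4)*(w - 4)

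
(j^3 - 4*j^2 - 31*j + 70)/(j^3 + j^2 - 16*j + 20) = (j - 7)/(j - 2)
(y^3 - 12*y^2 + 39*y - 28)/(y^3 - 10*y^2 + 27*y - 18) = (y^2 - 11*y + 28)/(y^2 - 9*y + 18)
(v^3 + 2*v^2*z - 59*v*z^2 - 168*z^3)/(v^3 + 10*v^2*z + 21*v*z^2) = (v - 8*z)/v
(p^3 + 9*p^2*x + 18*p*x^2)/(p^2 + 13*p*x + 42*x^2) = p*(p + 3*x)/(p + 7*x)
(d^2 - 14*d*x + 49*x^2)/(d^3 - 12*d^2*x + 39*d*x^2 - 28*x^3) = (d - 7*x)/(d^2 - 5*d*x + 4*x^2)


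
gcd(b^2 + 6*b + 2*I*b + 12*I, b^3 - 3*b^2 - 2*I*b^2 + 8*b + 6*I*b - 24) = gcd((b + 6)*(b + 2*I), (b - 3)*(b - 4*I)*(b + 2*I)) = b + 2*I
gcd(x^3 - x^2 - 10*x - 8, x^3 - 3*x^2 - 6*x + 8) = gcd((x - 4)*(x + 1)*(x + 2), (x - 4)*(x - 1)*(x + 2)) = x^2 - 2*x - 8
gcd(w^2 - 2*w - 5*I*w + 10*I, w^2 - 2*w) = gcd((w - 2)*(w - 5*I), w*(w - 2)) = w - 2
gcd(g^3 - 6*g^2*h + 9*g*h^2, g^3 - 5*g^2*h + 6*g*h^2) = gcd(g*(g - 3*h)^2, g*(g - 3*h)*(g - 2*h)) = g^2 - 3*g*h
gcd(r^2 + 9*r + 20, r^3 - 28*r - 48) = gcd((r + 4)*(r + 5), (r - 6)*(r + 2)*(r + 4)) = r + 4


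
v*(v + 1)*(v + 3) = v^3 + 4*v^2 + 3*v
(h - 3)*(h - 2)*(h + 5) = h^3 - 19*h + 30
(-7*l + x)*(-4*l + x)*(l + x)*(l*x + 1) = 28*l^4*x + 17*l^3*x^2 + 28*l^3 - 10*l^2*x^3 + 17*l^2*x + l*x^4 - 10*l*x^2 + x^3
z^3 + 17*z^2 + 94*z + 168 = (z + 4)*(z + 6)*(z + 7)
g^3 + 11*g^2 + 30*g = g*(g + 5)*(g + 6)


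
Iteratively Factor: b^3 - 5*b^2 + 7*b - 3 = (b - 1)*(b^2 - 4*b + 3) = (b - 1)^2*(b - 3)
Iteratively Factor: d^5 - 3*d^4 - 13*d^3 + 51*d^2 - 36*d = (d)*(d^4 - 3*d^3 - 13*d^2 + 51*d - 36) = d*(d - 3)*(d^3 - 13*d + 12) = d*(d - 3)^2*(d^2 + 3*d - 4) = d*(d - 3)^2*(d - 1)*(d + 4)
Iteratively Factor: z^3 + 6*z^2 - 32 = (z + 4)*(z^2 + 2*z - 8) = (z + 4)^2*(z - 2)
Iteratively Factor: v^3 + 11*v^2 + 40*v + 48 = (v + 4)*(v^2 + 7*v + 12) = (v + 4)^2*(v + 3)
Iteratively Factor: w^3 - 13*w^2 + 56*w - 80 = (w - 4)*(w^2 - 9*w + 20) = (w - 5)*(w - 4)*(w - 4)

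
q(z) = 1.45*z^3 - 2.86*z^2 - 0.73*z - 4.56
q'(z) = 4.35*z^2 - 5.72*z - 0.73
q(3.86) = 33.40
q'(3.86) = 42.00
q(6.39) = 252.33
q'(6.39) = 140.34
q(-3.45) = -95.62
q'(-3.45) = 70.78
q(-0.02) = -4.55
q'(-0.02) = -0.61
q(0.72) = -6.03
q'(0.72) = -2.59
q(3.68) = 26.28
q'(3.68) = 37.13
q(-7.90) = -892.19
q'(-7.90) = 315.94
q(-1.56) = -15.89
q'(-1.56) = 18.78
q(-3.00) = -67.26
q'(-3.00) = 55.58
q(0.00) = -4.56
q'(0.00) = -0.73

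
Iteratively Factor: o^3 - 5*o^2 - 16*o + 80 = (o - 4)*(o^2 - o - 20) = (o - 5)*(o - 4)*(o + 4)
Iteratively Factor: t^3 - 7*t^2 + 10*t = (t - 5)*(t^2 - 2*t) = (t - 5)*(t - 2)*(t)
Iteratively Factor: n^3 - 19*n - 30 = (n + 3)*(n^2 - 3*n - 10) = (n + 2)*(n + 3)*(n - 5)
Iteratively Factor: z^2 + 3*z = (z)*(z + 3)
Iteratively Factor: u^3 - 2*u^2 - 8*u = (u)*(u^2 - 2*u - 8) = u*(u - 4)*(u + 2)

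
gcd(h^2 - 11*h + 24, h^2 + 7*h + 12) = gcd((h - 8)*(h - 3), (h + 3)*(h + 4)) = 1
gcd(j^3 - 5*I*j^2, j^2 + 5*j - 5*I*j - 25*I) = j - 5*I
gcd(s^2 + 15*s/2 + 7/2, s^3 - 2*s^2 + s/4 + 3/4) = s + 1/2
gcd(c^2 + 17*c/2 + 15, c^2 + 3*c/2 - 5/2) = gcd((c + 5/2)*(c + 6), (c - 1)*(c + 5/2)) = c + 5/2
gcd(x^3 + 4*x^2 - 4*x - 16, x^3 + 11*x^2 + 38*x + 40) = x^2 + 6*x + 8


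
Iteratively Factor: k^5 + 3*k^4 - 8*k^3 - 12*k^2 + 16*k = (k + 2)*(k^4 + k^3 - 10*k^2 + 8*k) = (k - 1)*(k + 2)*(k^3 + 2*k^2 - 8*k) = (k - 1)*(k + 2)*(k + 4)*(k^2 - 2*k) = (k - 2)*(k - 1)*(k + 2)*(k + 4)*(k)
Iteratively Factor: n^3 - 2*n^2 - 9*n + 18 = (n - 3)*(n^2 + n - 6) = (n - 3)*(n + 3)*(n - 2)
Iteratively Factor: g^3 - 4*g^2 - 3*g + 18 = (g - 3)*(g^2 - g - 6) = (g - 3)^2*(g + 2)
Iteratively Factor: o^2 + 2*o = (o + 2)*(o)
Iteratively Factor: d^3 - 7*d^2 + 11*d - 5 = (d - 1)*(d^2 - 6*d + 5) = (d - 1)^2*(d - 5)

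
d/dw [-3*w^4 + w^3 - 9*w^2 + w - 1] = -12*w^3 + 3*w^2 - 18*w + 1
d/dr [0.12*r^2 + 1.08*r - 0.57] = 0.24*r + 1.08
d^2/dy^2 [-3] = 0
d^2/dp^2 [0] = 0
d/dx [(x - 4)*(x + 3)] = 2*x - 1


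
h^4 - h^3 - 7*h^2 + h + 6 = (h - 3)*(h - 1)*(h + 1)*(h + 2)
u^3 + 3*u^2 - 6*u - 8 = (u - 2)*(u + 1)*(u + 4)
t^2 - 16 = (t - 4)*(t + 4)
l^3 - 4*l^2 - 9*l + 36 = (l - 4)*(l - 3)*(l + 3)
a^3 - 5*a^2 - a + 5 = (a - 5)*(a - 1)*(a + 1)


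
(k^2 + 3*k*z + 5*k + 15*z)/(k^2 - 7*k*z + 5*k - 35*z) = (-k - 3*z)/(-k + 7*z)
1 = 1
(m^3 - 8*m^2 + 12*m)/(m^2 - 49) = m*(m^2 - 8*m + 12)/(m^2 - 49)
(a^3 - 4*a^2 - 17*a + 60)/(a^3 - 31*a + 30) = (a^2 + a - 12)/(a^2 + 5*a - 6)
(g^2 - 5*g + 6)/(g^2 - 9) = (g - 2)/(g + 3)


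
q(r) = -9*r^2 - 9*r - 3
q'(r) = -18*r - 9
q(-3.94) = -107.25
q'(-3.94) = 61.92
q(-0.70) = -1.11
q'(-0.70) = 3.60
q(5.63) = -338.94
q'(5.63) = -110.34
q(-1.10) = -3.99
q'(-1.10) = 10.80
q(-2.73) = -45.51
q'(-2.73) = 40.14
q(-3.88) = -103.57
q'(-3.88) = 60.84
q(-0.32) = -1.04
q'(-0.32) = -3.24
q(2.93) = -106.63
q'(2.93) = -61.74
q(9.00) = -813.00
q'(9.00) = -171.00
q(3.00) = -111.00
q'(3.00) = -63.00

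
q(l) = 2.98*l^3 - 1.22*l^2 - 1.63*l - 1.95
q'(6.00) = 305.57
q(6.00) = 588.03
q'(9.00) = 700.55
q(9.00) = 2056.98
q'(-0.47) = 1.49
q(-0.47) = -1.76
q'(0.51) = -0.55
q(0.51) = -2.70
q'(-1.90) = 35.28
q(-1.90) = -23.70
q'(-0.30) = -0.09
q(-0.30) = -1.65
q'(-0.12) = -1.21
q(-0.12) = -1.78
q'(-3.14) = 94.18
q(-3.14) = -101.12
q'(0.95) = 4.12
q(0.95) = -2.04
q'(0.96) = 4.27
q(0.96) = -2.00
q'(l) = 8.94*l^2 - 2.44*l - 1.63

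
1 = 1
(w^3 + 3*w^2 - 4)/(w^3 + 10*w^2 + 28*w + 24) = (w - 1)/(w + 6)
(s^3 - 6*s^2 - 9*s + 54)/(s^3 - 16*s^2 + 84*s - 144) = (s^2 - 9)/(s^2 - 10*s + 24)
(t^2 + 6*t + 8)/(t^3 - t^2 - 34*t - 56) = 1/(t - 7)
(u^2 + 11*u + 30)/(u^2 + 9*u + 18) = (u + 5)/(u + 3)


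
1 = 1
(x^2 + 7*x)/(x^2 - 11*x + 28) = x*(x + 7)/(x^2 - 11*x + 28)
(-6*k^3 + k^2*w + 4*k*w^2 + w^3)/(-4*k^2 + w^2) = (-3*k^2 + 2*k*w + w^2)/(-2*k + w)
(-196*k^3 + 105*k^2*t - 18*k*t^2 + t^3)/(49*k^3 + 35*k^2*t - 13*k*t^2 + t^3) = (-4*k + t)/(k + t)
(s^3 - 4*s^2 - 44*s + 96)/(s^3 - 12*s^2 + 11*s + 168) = (s^2 + 4*s - 12)/(s^2 - 4*s - 21)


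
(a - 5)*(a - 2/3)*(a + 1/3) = a^3 - 16*a^2/3 + 13*a/9 + 10/9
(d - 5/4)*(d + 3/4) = d^2 - d/2 - 15/16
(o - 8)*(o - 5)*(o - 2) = o^3 - 15*o^2 + 66*o - 80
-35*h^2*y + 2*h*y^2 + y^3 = y*(-5*h + y)*(7*h + y)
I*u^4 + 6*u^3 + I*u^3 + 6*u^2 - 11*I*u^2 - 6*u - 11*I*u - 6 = (u - 3*I)*(u - 2*I)*(u - I)*(I*u + I)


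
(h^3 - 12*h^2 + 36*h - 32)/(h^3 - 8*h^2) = 1 - 4/h + 4/h^2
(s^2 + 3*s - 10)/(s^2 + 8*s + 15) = (s - 2)/(s + 3)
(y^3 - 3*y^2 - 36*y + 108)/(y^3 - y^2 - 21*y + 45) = (y^2 - 36)/(y^2 + 2*y - 15)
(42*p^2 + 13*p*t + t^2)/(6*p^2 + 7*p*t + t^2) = (7*p + t)/(p + t)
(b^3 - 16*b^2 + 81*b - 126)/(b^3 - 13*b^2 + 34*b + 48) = (b^2 - 10*b + 21)/(b^2 - 7*b - 8)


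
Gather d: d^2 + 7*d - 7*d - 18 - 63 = d^2 - 81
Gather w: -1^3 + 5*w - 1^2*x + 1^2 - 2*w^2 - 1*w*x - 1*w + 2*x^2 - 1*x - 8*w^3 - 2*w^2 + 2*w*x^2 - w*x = -8*w^3 - 4*w^2 + w*(2*x^2 - 2*x + 4) + 2*x^2 - 2*x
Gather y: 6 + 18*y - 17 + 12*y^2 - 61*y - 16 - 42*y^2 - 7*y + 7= -30*y^2 - 50*y - 20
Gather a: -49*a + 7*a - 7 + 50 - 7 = 36 - 42*a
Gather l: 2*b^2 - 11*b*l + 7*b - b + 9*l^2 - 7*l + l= 2*b^2 + 6*b + 9*l^2 + l*(-11*b - 6)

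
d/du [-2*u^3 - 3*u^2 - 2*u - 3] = -6*u^2 - 6*u - 2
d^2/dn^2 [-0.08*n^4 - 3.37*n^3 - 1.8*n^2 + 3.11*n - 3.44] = -0.96*n^2 - 20.22*n - 3.6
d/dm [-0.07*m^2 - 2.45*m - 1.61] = -0.14*m - 2.45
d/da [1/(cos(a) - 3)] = sin(a)/(cos(a) - 3)^2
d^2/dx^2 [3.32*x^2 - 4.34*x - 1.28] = 6.64000000000000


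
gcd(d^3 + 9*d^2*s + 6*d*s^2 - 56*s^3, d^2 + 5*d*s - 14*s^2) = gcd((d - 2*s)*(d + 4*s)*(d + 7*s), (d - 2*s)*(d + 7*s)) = -d^2 - 5*d*s + 14*s^2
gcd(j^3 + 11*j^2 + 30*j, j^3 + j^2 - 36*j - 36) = j + 6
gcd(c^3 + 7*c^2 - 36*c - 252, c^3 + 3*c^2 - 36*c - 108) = c^2 - 36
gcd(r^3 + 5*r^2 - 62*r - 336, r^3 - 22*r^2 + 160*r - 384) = r - 8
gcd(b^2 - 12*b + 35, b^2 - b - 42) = b - 7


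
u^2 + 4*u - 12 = (u - 2)*(u + 6)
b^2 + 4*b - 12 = (b - 2)*(b + 6)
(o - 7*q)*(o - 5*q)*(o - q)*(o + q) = o^4 - 12*o^3*q + 34*o^2*q^2 + 12*o*q^3 - 35*q^4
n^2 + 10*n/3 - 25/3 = (n - 5/3)*(n + 5)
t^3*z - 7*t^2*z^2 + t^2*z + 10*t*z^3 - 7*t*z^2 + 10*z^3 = (t - 5*z)*(t - 2*z)*(t*z + z)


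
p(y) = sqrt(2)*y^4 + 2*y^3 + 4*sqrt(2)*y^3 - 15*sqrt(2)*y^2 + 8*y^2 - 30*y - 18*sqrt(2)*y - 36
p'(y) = 4*sqrt(2)*y^3 + 6*y^2 + 12*sqrt(2)*y^2 - 30*sqrt(2)*y + 16*y - 30 - 18*sqrt(2)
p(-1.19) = 1.21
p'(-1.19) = -1.01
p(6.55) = 3788.58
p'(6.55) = 2346.59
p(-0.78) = -3.89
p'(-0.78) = -23.55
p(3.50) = 148.55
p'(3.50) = 375.98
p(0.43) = -61.63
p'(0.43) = -62.12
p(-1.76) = -7.50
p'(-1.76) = 31.37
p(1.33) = -110.69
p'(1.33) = -36.66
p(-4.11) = -159.33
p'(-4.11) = 48.44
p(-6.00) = 0.00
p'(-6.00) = -291.84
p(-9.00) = 3089.64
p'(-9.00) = -2080.85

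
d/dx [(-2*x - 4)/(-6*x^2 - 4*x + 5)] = 2*(6*x^2 + 4*x - 4*(x + 2)*(3*x + 1) - 5)/(6*x^2 + 4*x - 5)^2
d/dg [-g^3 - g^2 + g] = -3*g^2 - 2*g + 1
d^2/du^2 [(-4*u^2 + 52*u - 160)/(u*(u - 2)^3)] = 8*(-3*u^4 + 72*u^3 - 400*u^2 + 400*u - 160)/(u^3*(u^5 - 10*u^4 + 40*u^3 - 80*u^2 + 80*u - 32))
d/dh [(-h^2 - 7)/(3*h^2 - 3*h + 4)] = (3*h^2 + 34*h - 21)/(9*h^4 - 18*h^3 + 33*h^2 - 24*h + 16)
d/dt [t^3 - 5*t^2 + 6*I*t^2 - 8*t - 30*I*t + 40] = 3*t^2 + t*(-10 + 12*I) - 8 - 30*I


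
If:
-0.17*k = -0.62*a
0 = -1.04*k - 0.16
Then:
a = -0.04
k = -0.15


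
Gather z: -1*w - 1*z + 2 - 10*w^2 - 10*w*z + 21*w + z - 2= -10*w^2 - 10*w*z + 20*w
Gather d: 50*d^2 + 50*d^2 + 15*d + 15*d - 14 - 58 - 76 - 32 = 100*d^2 + 30*d - 180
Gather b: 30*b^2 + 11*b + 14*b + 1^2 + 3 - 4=30*b^2 + 25*b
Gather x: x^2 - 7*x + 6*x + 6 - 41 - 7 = x^2 - x - 42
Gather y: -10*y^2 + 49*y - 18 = -10*y^2 + 49*y - 18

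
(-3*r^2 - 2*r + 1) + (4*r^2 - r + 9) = r^2 - 3*r + 10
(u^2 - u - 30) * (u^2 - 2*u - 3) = u^4 - 3*u^3 - 31*u^2 + 63*u + 90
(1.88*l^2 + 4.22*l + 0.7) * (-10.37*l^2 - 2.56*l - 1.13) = -19.4956*l^4 - 48.5742*l^3 - 20.1866*l^2 - 6.5606*l - 0.791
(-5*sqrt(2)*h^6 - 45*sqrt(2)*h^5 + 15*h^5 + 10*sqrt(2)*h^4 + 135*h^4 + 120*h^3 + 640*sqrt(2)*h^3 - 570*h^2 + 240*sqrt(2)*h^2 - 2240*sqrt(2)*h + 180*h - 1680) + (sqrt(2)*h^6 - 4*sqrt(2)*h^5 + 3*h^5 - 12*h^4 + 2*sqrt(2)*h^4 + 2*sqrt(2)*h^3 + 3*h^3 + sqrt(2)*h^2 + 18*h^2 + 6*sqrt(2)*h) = -4*sqrt(2)*h^6 - 49*sqrt(2)*h^5 + 18*h^5 + 12*sqrt(2)*h^4 + 123*h^4 + 123*h^3 + 642*sqrt(2)*h^3 - 552*h^2 + 241*sqrt(2)*h^2 - 2234*sqrt(2)*h + 180*h - 1680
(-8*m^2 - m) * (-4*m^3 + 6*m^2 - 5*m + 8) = 32*m^5 - 44*m^4 + 34*m^3 - 59*m^2 - 8*m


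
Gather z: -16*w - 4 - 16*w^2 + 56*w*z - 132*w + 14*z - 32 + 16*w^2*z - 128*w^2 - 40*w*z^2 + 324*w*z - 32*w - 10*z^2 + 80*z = -144*w^2 - 180*w + z^2*(-40*w - 10) + z*(16*w^2 + 380*w + 94) - 36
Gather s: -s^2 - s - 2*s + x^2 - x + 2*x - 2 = -s^2 - 3*s + x^2 + x - 2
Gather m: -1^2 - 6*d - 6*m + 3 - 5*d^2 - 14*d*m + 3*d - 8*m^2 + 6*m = -5*d^2 - 14*d*m - 3*d - 8*m^2 + 2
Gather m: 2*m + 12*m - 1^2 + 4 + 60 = 14*m + 63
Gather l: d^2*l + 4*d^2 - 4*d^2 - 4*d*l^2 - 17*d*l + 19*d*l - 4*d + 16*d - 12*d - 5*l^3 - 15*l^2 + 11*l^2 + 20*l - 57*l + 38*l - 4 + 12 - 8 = -5*l^3 + l^2*(-4*d - 4) + l*(d^2 + 2*d + 1)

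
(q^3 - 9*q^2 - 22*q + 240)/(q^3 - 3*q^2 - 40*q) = (q - 6)/q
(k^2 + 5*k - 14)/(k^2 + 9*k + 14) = (k - 2)/(k + 2)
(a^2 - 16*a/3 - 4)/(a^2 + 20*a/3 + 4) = (a - 6)/(a + 6)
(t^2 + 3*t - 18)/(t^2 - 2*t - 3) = (t + 6)/(t + 1)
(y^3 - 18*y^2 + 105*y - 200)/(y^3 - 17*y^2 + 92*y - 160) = (y - 5)/(y - 4)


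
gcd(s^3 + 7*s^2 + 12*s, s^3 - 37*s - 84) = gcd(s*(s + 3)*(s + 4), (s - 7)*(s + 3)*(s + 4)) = s^2 + 7*s + 12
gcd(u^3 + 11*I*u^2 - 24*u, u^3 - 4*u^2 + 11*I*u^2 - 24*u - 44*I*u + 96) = u^2 + 11*I*u - 24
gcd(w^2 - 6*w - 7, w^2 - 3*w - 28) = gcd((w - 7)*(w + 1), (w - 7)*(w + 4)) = w - 7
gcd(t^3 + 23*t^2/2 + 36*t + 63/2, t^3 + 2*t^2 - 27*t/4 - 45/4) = t^2 + 9*t/2 + 9/2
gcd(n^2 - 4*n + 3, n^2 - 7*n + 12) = n - 3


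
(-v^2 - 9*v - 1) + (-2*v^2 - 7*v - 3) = -3*v^2 - 16*v - 4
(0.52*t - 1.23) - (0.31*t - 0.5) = 0.21*t - 0.73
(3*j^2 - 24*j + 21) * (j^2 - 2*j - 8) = 3*j^4 - 30*j^3 + 45*j^2 + 150*j - 168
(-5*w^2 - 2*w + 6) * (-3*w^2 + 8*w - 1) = 15*w^4 - 34*w^3 - 29*w^2 + 50*w - 6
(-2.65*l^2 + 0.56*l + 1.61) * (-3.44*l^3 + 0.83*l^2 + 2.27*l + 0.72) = 9.116*l^5 - 4.1259*l^4 - 11.0891*l^3 + 0.6995*l^2 + 4.0579*l + 1.1592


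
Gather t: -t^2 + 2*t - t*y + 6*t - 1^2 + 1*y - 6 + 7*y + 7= -t^2 + t*(8 - y) + 8*y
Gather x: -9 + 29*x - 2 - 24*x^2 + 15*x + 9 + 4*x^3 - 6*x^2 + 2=4*x^3 - 30*x^2 + 44*x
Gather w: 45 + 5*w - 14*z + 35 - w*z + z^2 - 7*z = w*(5 - z) + z^2 - 21*z + 80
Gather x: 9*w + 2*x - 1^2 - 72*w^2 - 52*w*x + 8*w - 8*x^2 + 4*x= -72*w^2 + 17*w - 8*x^2 + x*(6 - 52*w) - 1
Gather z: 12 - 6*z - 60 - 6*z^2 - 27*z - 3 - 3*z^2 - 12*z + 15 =-9*z^2 - 45*z - 36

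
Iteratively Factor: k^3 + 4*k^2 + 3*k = (k)*(k^2 + 4*k + 3) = k*(k + 3)*(k + 1)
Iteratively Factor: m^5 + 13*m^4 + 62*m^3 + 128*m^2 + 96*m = (m + 2)*(m^4 + 11*m^3 + 40*m^2 + 48*m) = (m + 2)*(m + 3)*(m^3 + 8*m^2 + 16*m) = (m + 2)*(m + 3)*(m + 4)*(m^2 + 4*m) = m*(m + 2)*(m + 3)*(m + 4)*(m + 4)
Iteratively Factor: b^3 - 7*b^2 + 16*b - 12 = (b - 2)*(b^2 - 5*b + 6) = (b - 3)*(b - 2)*(b - 2)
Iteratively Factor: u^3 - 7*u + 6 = (u - 2)*(u^2 + 2*u - 3) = (u - 2)*(u - 1)*(u + 3)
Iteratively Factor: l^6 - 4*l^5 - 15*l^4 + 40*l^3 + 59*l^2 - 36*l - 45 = (l - 3)*(l^5 - l^4 - 18*l^3 - 14*l^2 + 17*l + 15) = (l - 3)*(l + 1)*(l^4 - 2*l^3 - 16*l^2 + 2*l + 15) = (l - 3)*(l + 1)^2*(l^3 - 3*l^2 - 13*l + 15) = (l - 5)*(l - 3)*(l + 1)^2*(l^2 + 2*l - 3) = (l - 5)*(l - 3)*(l + 1)^2*(l + 3)*(l - 1)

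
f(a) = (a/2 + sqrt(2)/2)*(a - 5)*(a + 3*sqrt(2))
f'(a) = (a/2 + sqrt(2)/2)*(a - 5) + (a/2 + sqrt(2)/2)*(a + 3*sqrt(2)) + (a - 5)*(a + 3*sqrt(2))/2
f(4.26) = -17.85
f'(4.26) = 18.88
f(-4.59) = -5.29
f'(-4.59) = 17.45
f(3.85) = -24.50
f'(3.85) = 13.62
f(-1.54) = 1.11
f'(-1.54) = -8.60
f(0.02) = -15.22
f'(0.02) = -11.13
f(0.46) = -20.01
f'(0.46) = -10.52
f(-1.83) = 3.43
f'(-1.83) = -7.32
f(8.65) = 236.80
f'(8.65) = 106.77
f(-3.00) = 7.88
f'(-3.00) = 0.39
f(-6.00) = -44.32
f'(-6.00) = 38.92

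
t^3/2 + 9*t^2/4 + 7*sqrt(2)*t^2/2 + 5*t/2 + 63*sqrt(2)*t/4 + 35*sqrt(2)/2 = (t/2 + 1)*(t + 5/2)*(t + 7*sqrt(2))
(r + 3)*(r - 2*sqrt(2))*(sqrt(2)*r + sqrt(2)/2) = sqrt(2)*r^3 - 4*r^2 + 7*sqrt(2)*r^2/2 - 14*r + 3*sqrt(2)*r/2 - 6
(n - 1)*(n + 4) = n^2 + 3*n - 4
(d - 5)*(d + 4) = d^2 - d - 20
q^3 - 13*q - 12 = (q - 4)*(q + 1)*(q + 3)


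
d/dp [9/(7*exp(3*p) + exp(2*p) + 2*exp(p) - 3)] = (-189*exp(2*p) - 18*exp(p) - 18)*exp(p)/(7*exp(3*p) + exp(2*p) + 2*exp(p) - 3)^2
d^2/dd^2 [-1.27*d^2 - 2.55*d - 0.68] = -2.54000000000000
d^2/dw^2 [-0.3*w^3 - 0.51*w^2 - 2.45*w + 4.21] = -1.8*w - 1.02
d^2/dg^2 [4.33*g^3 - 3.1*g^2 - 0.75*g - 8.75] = 25.98*g - 6.2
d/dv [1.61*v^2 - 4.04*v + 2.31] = 3.22*v - 4.04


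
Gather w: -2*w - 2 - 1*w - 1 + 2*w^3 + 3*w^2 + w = 2*w^3 + 3*w^2 - 2*w - 3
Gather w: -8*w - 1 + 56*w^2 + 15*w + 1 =56*w^2 + 7*w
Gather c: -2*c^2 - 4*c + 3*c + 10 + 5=-2*c^2 - c + 15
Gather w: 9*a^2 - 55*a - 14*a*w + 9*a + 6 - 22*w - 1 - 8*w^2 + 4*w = 9*a^2 - 46*a - 8*w^2 + w*(-14*a - 18) + 5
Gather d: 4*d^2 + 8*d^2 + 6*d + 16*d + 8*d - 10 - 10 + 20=12*d^2 + 30*d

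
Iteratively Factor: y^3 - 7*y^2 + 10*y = (y - 5)*(y^2 - 2*y) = y*(y - 5)*(y - 2)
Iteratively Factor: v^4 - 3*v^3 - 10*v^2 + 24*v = (v - 2)*(v^3 - v^2 - 12*v) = (v - 4)*(v - 2)*(v^2 + 3*v) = v*(v - 4)*(v - 2)*(v + 3)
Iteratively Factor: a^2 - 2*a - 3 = (a + 1)*(a - 3)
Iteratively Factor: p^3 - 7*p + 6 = (p + 3)*(p^2 - 3*p + 2) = (p - 2)*(p + 3)*(p - 1)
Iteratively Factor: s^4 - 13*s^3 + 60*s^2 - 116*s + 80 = (s - 4)*(s^3 - 9*s^2 + 24*s - 20) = (s - 4)*(s - 2)*(s^2 - 7*s + 10) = (s - 4)*(s - 2)^2*(s - 5)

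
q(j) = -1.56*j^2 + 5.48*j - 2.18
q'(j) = 5.48 - 3.12*j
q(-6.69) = -108.66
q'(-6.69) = 26.35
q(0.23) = -1.00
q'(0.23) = 4.76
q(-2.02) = -19.62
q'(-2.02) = 11.78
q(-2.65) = -27.66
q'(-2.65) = 13.75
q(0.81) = 1.24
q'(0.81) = 2.95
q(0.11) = -1.60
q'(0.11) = 5.14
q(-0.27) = -3.77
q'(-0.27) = 6.32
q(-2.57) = -26.57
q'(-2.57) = 13.50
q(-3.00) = -32.66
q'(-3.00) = 14.84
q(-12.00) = -292.58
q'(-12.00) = 42.92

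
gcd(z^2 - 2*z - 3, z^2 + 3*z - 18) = z - 3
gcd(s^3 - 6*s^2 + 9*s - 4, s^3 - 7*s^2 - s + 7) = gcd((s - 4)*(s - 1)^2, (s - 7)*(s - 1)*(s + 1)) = s - 1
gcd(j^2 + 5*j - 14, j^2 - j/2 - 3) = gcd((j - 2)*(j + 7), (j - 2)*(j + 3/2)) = j - 2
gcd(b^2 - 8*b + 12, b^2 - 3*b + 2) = b - 2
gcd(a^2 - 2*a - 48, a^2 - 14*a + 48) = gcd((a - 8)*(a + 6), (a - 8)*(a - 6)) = a - 8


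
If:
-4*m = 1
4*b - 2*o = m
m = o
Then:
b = -3/16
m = -1/4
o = -1/4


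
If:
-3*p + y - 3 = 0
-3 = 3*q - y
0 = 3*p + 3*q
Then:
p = 0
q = 0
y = 3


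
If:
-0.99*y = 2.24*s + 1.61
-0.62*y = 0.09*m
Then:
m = -6.88888888888889*y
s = -0.441964285714286*y - 0.71875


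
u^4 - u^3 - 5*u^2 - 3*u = u*(u - 3)*(u + 1)^2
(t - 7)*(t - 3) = t^2 - 10*t + 21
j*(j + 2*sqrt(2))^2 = j^3 + 4*sqrt(2)*j^2 + 8*j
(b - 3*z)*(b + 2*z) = b^2 - b*z - 6*z^2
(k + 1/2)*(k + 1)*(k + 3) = k^3 + 9*k^2/2 + 5*k + 3/2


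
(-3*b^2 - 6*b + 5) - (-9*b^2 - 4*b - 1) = 6*b^2 - 2*b + 6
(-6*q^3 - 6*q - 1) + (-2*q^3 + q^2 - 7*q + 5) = -8*q^3 + q^2 - 13*q + 4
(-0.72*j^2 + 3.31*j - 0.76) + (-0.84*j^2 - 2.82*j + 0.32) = -1.56*j^2 + 0.49*j - 0.44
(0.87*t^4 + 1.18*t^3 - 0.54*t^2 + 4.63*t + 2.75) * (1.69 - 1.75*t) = -1.5225*t^5 - 0.5947*t^4 + 2.9392*t^3 - 9.0151*t^2 + 3.0122*t + 4.6475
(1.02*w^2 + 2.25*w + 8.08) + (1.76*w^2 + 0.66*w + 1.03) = 2.78*w^2 + 2.91*w + 9.11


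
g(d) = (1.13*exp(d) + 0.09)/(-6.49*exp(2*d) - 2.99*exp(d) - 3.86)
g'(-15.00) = 0.00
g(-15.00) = -0.02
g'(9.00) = 0.00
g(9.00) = 0.00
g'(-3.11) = -0.01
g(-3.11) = -0.04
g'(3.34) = 0.01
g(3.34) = -0.01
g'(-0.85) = -0.02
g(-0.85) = -0.09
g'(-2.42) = -0.02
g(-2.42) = -0.05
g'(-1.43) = -0.03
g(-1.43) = -0.07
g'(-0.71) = -0.02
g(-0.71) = -0.09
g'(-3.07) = -0.01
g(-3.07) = -0.04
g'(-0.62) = -0.01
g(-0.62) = -0.09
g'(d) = (1.13*exp(d) + 0.09)*(12.98*exp(2*d) + 2.99*exp(d))/(-6.49*exp(2*d) - 2.99*exp(d) - 3.86)^2 + 1.13*exp(d)/(-6.49*exp(2*d) - 2.99*exp(d) - 3.86) = (7.3337*exp(2*d) + 1.1682*exp(d) - 4.0927)*exp(d)/(42.1201*exp(4*d) + 38.8102*exp(3*d) + 59.0429*exp(2*d) + 23.0828*exp(d) + 14.8996)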